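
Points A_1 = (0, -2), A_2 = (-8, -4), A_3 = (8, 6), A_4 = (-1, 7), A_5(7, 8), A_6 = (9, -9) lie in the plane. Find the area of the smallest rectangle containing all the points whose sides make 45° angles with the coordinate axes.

351

In coordinates u = x + y, v = x − y the rectangle is axis-aligned; the map (x,y)→(u,v) scales areas by 2.
u-values: -2, -12, 14, 6, 15, 0; range = 15 − (-12) = 27.
v-values: 2, -4, 2, -8, -1, 18; range = 18 − (-8) = 26.
Area = (27 × 26) / 2 = 351.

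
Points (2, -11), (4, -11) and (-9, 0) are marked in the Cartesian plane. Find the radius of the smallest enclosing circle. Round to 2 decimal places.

8.51

Call the three points A, B, C in the order given.
Side lengths²: AB² = 4, AC² = 242, BC² = 290.
Since BC² = 290 ≥ 242 + 4 = 246, the angle opposite BC is not acute, so the smallest enclosing circle has BC as diameter.
Centre = midpoint of BC = (-2.5, -5.5), r² = 290/4 = 72.5.
r = √(72.5) ≈ 8.51.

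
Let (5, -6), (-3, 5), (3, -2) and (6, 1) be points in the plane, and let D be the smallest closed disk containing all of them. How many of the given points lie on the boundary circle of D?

The minimum enclosing circle of a finite set is fixed by two of the points (as a diameter) or three (as a circumcircle).
The farthest pair is (5, -6)–(-3, 5) with squared distance 185. The circle on this segment as diameter has centre (1, -0.5) and r² = 185/4 = 46.25.
Check (3, -2): distance² to centre = 6.25 ≤ 46.25, so it lies inside.
All remaining points lie in this disk, and no smaller disk contains both endpoints, so this is the minimum enclosing circle.
The points at distance exactly r from the centre are (5, -6), (-3, 5) — 2 points.

2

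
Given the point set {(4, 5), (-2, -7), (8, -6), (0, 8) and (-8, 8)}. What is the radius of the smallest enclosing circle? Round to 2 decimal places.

10.63

The minimum enclosing circle of a finite set is fixed by two of the points (as a diameter) or three (as a circumcircle).
The farthest pair is (8, -6)–(-8, 8) with squared distance 452. The circle on this segment as diameter has centre (0, 1) and r² = 452/4 = 113.
Check (4, 5): distance² to centre = 32 ≤ 113, so it lies inside.
All remaining points lie in this disk, and no smaller disk contains both endpoints, so this is the minimum enclosing circle.
r = √113 ≈ 10.63.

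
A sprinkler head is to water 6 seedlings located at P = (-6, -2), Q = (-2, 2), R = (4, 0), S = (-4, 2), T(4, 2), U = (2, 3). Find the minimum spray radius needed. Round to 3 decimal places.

5.385

The farthest pair is P–T with squared distance 116. The circle on this segment as diameter has centre (-1, 0) and r² = 116/4 = 29.
Check Q: distance² to centre = 5 ≤ 29, so it lies inside.
All remaining points lie in this disk, and no smaller disk contains both endpoints, so this is the minimum enclosing circle.
r = √29 ≈ 5.385.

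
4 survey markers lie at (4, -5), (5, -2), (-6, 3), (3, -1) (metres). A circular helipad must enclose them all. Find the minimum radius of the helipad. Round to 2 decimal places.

The minimum enclosing circle of a finite set is fixed by two of the points (as a diameter) or three (as a circumcircle).
The farthest pair is (4, -5)–(-6, 3) with squared distance 164. The circle on this segment as diameter has centre (-1, -1) and r² = 164/4 = 41.
Check (5, -2): distance² to centre = 37 ≤ 41, so it lies inside.
All remaining points lie in this disk, and no smaller disk contains both endpoints, so this is the minimum enclosing circle.
r = √41 ≈ 6.40.

6.40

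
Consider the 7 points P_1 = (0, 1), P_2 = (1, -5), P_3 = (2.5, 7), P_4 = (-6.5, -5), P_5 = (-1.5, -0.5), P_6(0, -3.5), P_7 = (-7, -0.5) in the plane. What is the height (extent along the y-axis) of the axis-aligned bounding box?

max y = 7, min y = -5, so height = 12.

12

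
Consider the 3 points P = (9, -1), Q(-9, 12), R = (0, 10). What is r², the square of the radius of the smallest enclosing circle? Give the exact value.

Side lengths²: PQ² = 493, PR² = 202, QR² = 85.
Since PQ² = 493 ≥ 202 + 85 = 287, the angle opposite PQ is not acute, so the smallest enclosing circle has PQ as diameter.
Centre = midpoint of PQ = (0, 5.5), r² = 493/4 = 123.25.

123.25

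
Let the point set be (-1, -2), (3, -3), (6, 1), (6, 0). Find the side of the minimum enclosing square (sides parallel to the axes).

7

The bounding box has width 7 and height 4.
An axis-aligned square enclosing the set must have side ≥ max(width, height).
So the minimum side is max(7, 4) = 7.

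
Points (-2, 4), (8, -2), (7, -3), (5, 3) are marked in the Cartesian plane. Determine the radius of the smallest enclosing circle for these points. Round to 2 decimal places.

The minimum enclosing circle of a finite set is fixed by two of the points (as a diameter) or three (as a circumcircle).
The farthest pair is (-2, 4)–(8, -2) with squared distance 136. The circle on this segment as diameter has centre (3, 1) and r² = 136/4 = 34.
Check (7, -3): distance² to centre = 32 ≤ 34, so it lies inside.
All remaining points lie in this disk, and no smaller disk contains both endpoints, so this is the minimum enclosing circle.
r = √34 ≈ 5.83.

5.83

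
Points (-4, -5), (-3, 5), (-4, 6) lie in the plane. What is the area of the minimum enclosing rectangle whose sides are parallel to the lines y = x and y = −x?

In coordinates u = x + y, v = x − y the rectangle is axis-aligned; the map (x,y)→(u,v) scales areas by 2.
u-values: -9, 2, 2; range = 2 − (-9) = 11.
v-values: 1, -8, -10; range = 1 − (-10) = 11.
Area = (11 × 11) / 2 = 60.5.

60.5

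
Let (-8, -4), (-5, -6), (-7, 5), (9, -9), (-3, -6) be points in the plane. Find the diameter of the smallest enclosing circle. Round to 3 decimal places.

The minimum enclosing circle of a finite set is fixed by two of the points (as a diameter) or three (as a circumcircle).
The farthest pair is (-7, 5)–(9, -9) with squared distance 452. The circle on this segment as diameter has centre (1, -2) and r² = 452/4 = 113.
Check (-8, -4): distance² to centre = 85 ≤ 113, so it lies inside.
All remaining points lie in this disk, and no smaller disk contains both endpoints, so this is the minimum enclosing circle.
Diameter = 2r = 2√113 ≈ 21.260.

21.260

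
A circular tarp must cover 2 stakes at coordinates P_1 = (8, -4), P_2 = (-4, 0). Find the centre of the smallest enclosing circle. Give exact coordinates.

The smallest circle enclosing two points has them as diameter endpoints.
Centre = midpoint = (2, -2); r² = |P_1P_2|²/4 = 160/4 = 40.
Centre = (2, -2).

(2, -2)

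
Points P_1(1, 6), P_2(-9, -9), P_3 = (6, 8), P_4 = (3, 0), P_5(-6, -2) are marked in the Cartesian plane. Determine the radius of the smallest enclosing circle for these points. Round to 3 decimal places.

11.336

By Welzl's lemma the MEC is supported by two points (diametrically opposite) or three points (on a circumcircle).
The farthest pair is P_2–P_3 with squared distance 514. The circle on this segment as diameter has centre (-1.5, -0.5) and r² = 514/4 = 128.5.
Check P_1: distance² to centre = 48.5 ≤ 128.5, so it lies inside.
All remaining points lie in this disk, and no smaller disk contains both endpoints, so this is the minimum enclosing circle.
r = √(128.5) ≈ 11.336.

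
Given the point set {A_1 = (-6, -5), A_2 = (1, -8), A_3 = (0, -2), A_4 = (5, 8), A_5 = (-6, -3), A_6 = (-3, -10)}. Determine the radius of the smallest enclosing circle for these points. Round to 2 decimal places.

9.85

The farthest pair is A_4–A_6 with squared distance 388. The circle on this segment as diameter has centre (1, -1) and r² = 388/4 = 97.
Check A_1: distance² to centre = 65 ≤ 97, so it lies inside.
All remaining points lie in this disk, and no smaller disk contains both endpoints, so this is the minimum enclosing circle.
r = √97 ≈ 9.85.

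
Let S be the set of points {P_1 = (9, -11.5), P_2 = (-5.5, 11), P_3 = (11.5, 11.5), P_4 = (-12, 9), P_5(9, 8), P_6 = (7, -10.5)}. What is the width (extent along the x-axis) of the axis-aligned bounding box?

23.5

max x = 11.5, min x = -12, so width = 23.5.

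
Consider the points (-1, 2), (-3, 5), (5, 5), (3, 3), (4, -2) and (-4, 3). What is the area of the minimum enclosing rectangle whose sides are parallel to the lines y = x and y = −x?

77

In coordinates u = x + y, v = x − y the rectangle is axis-aligned; the map (x,y)→(u,v) scales areas by 2.
u-values: 1, 2, 10, 6, 2, -1; range = 10 − (-1) = 11.
v-values: -3, -8, 0, 0, 6, -7; range = 6 − (-8) = 14.
Area = (11 × 14) / 2 = 77.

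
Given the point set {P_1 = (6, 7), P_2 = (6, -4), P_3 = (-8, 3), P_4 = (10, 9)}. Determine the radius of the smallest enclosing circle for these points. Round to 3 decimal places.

9.618

By Welzl's lemma the MEC is supported by two points (diametrically opposite) or three points (on a circumcircle).
The minimum enclosing circle is determined by three boundary points: P_2, P_3, P_4.
Their circumcentre is (1.5, 4.5) with r² = 92.5.
The farthest remaining point P_1 is at distance² 26.5 ≤ 92.5.
r = √(92.5) ≈ 9.618.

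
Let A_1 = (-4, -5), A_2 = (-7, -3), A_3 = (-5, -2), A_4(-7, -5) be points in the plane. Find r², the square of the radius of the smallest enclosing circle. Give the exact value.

65/18

A smallest enclosing disk is always determined by at most three of the input points on its boundary.
The minimum enclosing circle is determined by three boundary points: A_1, A_3, A_4.
Their circumcentre is (-5.5, -23/6) with r² = 65/18.
The farthest remaining point A_2 is at distance² 53/18 ≤ 65/18.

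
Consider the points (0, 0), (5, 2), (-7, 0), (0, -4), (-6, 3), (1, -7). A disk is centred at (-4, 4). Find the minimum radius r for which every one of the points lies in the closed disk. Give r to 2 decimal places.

12.08

The required radius is the distance from (-4, 4) to the farthest point.
Squared distances: 32, 85, 25, 80, 5, 146.
Maximum is 146, attained at (1, -7).
r = √146 ≈ 12.08.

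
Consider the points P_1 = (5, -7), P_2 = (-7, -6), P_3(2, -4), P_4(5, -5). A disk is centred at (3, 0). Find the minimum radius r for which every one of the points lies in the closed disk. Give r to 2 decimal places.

The required radius is the distance from (3, 0) to the farthest point.
Squared distances: 53, 136, 17, 29.
Maximum is 136, attained at P_2.
r = √136 ≈ 11.66.

11.66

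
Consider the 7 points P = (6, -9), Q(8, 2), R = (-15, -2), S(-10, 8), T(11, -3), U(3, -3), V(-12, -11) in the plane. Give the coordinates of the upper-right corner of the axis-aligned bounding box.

x-range [-15, 11], y-range [-11, 8].
The upper-right corner is (11, 8).

(11, 8)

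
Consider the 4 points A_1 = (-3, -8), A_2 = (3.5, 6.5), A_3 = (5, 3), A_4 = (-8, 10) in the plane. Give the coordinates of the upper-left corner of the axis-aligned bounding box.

(-8, 10)

x-range [-8, 5], y-range [-8, 10].
The upper-left corner is (-8, 10).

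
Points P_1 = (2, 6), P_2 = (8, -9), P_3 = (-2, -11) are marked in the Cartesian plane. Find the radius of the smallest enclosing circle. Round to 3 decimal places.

Side lengths²: P_1P_2² = 261, P_1P_3² = 305, P_2P_3² = 104.
Since P_1P_3² = 305 < 261 + 104 = 365, the triangle is acute, so the smallest enclosing circle is the circumcircle.
Circumcentre = (85/54, -155/54), r² = 114985/1458.
r = √(114985/1458) ≈ 8.881.

8.881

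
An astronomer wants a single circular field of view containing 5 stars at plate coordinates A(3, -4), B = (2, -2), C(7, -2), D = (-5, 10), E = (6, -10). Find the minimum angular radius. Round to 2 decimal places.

A smallest enclosing disk is always determined by at most three of the input points on its boundary.
The farthest pair is D–E with squared distance 521. The circle on this segment as diameter has centre (0.5, 0) and r² = 521/4 = 130.25.
Check A: distance² to centre = 22.25 ≤ 130.25, so it lies inside.
All remaining points lie in this disk, and no smaller disk contains both endpoints, so this is the minimum enclosing circle.
r = √(130.25) ≈ 11.41.

11.41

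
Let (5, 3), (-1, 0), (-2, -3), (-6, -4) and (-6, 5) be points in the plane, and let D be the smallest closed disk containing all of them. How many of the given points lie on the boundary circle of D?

The minimum enclosing circle is determined by three boundary points: (5, 3), (-6, -4), (-6, 5).
Their circumcentre is (-25/22, 0.5) with r² = 10625/242.
The farthest remaining point (-2, -3) is at distance² 3145/242 ≤ 10625/242.
The points at distance exactly r from the centre are (5, 3), (-6, -4), (-6, 5) — 3 points.

3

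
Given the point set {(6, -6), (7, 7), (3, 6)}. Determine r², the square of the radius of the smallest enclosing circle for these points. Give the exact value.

42.5

Call the three points A, B, C in the order given.
Side lengths²: AB² = 170, AC² = 153, BC² = 17.
Since AB² = 170 ≥ 153 + 17 = 170, the angle opposite AB is not acute, so the smallest enclosing circle has AB as diameter.
Centre = midpoint of AB = (6.5, 0.5), r² = 170/4 = 42.5.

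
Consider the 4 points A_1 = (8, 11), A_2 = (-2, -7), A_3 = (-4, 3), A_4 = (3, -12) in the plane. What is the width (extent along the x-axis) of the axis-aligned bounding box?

12

max x = 8, min x = -4, so width = 12.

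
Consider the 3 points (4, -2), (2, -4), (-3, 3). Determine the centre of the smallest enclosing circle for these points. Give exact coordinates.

(1/12, -1/12)

Call the three points A, B, C in the order given.
Side lengths²: AB² = 8, AC² = 74, BC² = 74.
Since BC² = 74 < 74 + 8 = 82, the triangle is acute, so the smallest enclosing circle is the circumcircle.
Circumcentre = (1/12, -1/12), r² = 1369/72.
Centre = (1/12, -1/12).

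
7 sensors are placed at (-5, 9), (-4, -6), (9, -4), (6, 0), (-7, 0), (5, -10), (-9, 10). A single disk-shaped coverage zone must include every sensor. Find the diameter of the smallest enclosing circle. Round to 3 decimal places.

24.413

The farthest pair is (5, -10)–(-9, 10) with squared distance 596. The circle on this segment as diameter has centre (-2, 0) and r² = 596/4 = 149.
Check (-5, 9): distance² to centre = 90 ≤ 149, so it lies inside.
All remaining points lie in this disk, and no smaller disk contains both endpoints, so this is the minimum enclosing circle.
Diameter = 2r = 2√149 ≈ 24.413.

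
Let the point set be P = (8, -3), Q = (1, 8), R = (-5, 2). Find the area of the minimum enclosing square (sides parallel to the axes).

169

The bounding box has width 13 and height 11.
An axis-aligned square enclosing the set must have side ≥ max(width, height).
So the minimum side is max(13, 11) = 13.
Area = 13² = 169.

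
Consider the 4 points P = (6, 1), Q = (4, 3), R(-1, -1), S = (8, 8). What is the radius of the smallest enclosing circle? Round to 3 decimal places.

6.364

The minimum enclosing circle of a finite set is fixed by two of the points (as a diameter) or three (as a circumcircle).
The farthest pair is R–S with squared distance 162. The circle on this segment as diameter has centre (3.5, 3.5) and r² = 162/4 = 40.5.
Check P: distance² to centre = 12.5 ≤ 40.5, so it lies inside.
All remaining points lie in this disk, and no smaller disk contains both endpoints, so this is the minimum enclosing circle.
r = √(40.5) ≈ 6.364.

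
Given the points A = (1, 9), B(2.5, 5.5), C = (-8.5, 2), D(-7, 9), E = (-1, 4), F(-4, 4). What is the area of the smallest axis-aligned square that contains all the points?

The bounding box has width 11 and height 7.
An axis-aligned square enclosing the set must have side ≥ max(width, height).
So the minimum side is max(11, 7) = 11.
Area = 11² = 121.

121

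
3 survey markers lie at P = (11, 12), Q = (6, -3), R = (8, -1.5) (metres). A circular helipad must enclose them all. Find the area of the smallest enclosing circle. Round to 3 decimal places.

Side lengths²: PQ² = 250, PR² = 191.25, QR² = 6.25.
Since PQ² = 250 ≥ 191.25 + 6.25 = 197.5, the angle opposite PQ is not acute, so the smallest enclosing circle has PQ as diameter.
Centre = midpoint of PQ = (8.5, 4.5), r² = 250/4 = 62.5.
Area = π·r² = π·62.5 ≈ 196.350.

196.350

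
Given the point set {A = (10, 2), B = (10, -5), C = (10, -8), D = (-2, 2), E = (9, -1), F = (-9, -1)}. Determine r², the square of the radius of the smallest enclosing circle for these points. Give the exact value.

37925/361

The minimum enclosing circle of a finite set is fixed by two of the points (as a diameter) or three (as a circumcircle).
The minimum enclosing circle is determined by three boundary points: A, C, F.
Their circumcentre is (20/19, -3) with r² = 37925/361.
The farthest remaining point B is at distance² 30344/361 ≤ 37925/361.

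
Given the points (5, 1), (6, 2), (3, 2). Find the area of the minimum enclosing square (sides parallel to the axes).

The bounding box has width 3 and height 1.
An axis-aligned square enclosing the set must have side ≥ max(width, height).
So the minimum side is max(3, 1) = 3.
Area = 3² = 9.

9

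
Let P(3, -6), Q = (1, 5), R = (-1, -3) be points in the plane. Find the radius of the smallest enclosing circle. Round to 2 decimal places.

5.59

Side lengths²: PQ² = 125, PR² = 25, QR² = 68.
Since PQ² = 125 ≥ 68 + 25 = 93, the angle opposite PQ is not acute, so the smallest enclosing circle has PQ as diameter.
Centre = midpoint of PQ = (2, -0.5), r² = 125/4 = 31.25.
r = √(31.25) ≈ 5.59.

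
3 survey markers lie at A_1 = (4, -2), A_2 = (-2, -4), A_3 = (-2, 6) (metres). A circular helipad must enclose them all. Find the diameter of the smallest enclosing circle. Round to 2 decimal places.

10.54

Side lengths²: A_1A_2² = 40, A_1A_3² = 100, A_2A_3² = 100.
Since A_2A_3² = 100 < 100 + 40 = 140, the triangle is acute, so the smallest enclosing circle is the circumcircle.
Circumcentre = (-1/3, 1), r² = 250/9.
Diameter = 2r = 2√(250/9) ≈ 10.54.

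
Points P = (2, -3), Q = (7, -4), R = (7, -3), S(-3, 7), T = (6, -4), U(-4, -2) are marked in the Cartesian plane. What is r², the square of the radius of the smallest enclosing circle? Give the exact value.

The minimum enclosing circle of a finite set is fixed by two of the points (as a diameter) or three (as a circumcircle).
The farthest pair is Q–S with squared distance 221. The circle on this segment as diameter has centre (2, 1.5) and r² = 221/4 = 55.25.
Check P: distance² to centre = 20.25 ≤ 55.25, so it lies inside.
All remaining points lie in this disk, and no smaller disk contains both endpoints, so this is the minimum enclosing circle.

55.25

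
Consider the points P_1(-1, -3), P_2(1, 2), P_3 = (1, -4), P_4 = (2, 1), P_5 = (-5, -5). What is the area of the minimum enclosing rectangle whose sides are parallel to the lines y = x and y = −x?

39

In coordinates u = x + y, v = x − y the rectangle is axis-aligned; the map (x,y)→(u,v) scales areas by 2.
u-values: -4, 3, -3, 3, -10; range = 3 − (-10) = 13.
v-values: 2, -1, 5, 1, 0; range = 5 − (-1) = 6.
Area = (13 × 6) / 2 = 39.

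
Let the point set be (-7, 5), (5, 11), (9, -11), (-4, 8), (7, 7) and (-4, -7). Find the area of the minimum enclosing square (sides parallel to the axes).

The bounding box has width 16 and height 22.
An axis-aligned square enclosing the set must have side ≥ max(width, height).
So the minimum side is max(16, 22) = 22.
Area = 22² = 484.

484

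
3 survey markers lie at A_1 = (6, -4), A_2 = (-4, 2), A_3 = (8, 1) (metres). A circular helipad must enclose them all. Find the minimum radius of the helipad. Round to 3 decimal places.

Side lengths²: A_1A_2² = 136, A_1A_3² = 29, A_2A_3² = 145.
Since A_2A_3² = 145 < 136 + 29 = 165, the triangle is acute, so the smallest enclosing circle is the circumcircle.
Circumcentre = (119/62, 33/62), r² = 71485/1922.
r = √(71485/1922) ≈ 6.099.

6.099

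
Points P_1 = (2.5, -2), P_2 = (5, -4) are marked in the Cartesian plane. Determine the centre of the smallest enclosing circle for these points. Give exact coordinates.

(3.75, -3)

The smallest circle enclosing two points has them as diameter endpoints.
Centre = midpoint = (3.75, -3); r² = |P_1P_2|²/4 = 10.25/4 = 2.5625.
Centre = (3.75, -3).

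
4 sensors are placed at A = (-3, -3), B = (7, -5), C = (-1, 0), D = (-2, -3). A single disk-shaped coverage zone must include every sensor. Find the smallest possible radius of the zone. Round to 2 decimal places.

A smallest enclosing disk is always determined by at most three of the input points on its boundary.
The farthest pair is A–B with squared distance 104. The circle on this segment as diameter has centre (2, -4) and r² = 104/4 = 26.
Check C: distance² to centre = 25 ≤ 26, so it lies inside.
All remaining points lie in this disk, and no smaller disk contains both endpoints, so this is the minimum enclosing circle.
r = √26 ≈ 5.10.

5.10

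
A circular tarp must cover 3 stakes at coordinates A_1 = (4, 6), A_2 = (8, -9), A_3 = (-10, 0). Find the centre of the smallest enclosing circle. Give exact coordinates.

Side lengths²: A_1A_2² = 241, A_1A_3² = 232, A_2A_3² = 405.
Since A_2A_3² = 405 < 241 + 232 = 473, the triangle is acute, so the smallest enclosing circle is the circumcircle.
Circumcentre = (-9/26, -83/26), r² = 34945/338.
Centre = (-9/26, -83/26).

(-9/26, -83/26)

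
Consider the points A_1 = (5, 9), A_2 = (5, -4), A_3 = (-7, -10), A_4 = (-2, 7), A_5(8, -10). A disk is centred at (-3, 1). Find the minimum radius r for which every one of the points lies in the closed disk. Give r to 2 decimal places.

The required radius is the distance from (-3, 1) to the farthest point.
Squared distances: 128, 89, 137, 37, 242.
Maximum is 242, attained at A_5.
r = √242 ≈ 15.56.

15.56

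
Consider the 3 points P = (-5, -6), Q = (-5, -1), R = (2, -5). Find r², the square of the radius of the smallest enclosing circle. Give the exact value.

Side lengths²: PQ² = 25, PR² = 50, QR² = 65.
Since QR² = 65 < 50 + 25 = 75, the triangle is acute, so the smallest enclosing circle is the circumcircle.
Circumcentre = (-25/14, -3.5), r² = 1625/98.

1625/98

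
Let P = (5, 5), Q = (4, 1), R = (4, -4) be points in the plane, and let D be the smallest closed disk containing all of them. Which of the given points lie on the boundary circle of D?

Side lengths²: PQ² = 17, PR² = 82, QR² = 25.
Since PR² = 82 ≥ 25 + 17 = 42, the angle opposite PR is not acute, so the smallest enclosing circle has PR as diameter.
Centre = midpoint of PR = (4.5, 0.5), r² = 82/4 = 20.5.
The points at distance exactly r from the centre are P, R — 2 points.

P, R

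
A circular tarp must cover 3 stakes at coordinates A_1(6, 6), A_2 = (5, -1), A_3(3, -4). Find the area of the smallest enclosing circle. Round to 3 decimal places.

85.608

Side lengths²: A_1A_2² = 50, A_1A_3² = 109, A_2A_3² = 13.
Since A_1A_3² = 109 ≥ 50 + 13 = 63, the angle opposite A_1A_3 is not acute, so the smallest enclosing circle has A_1A_3 as diameter.
Centre = midpoint of A_1A_3 = (4.5, 1), r² = 109/4 = 27.25.
Area = π·r² = π·27.25 ≈ 85.608.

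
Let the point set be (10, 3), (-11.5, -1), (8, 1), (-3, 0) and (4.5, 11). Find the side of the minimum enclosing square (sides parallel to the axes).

The bounding box has width 21.5 and height 12.
An axis-aligned square enclosing the set must have side ≥ max(width, height).
So the minimum side is max(21.5, 12) = 21.5.

21.5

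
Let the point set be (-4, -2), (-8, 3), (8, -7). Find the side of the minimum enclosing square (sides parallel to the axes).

The bounding box has width 16 and height 10.
An axis-aligned square enclosing the set must have side ≥ max(width, height).
So the minimum side is max(16, 10) = 16.

16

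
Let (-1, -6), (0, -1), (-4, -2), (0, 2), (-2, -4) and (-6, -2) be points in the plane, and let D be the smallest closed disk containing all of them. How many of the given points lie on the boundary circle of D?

A smallest enclosing disk is always determined by at most three of the input points on its boundary.
The minimum enclosing circle is determined by three boundary points: (-1, -6), (0, 2), (-6, -2).
Their circumcentre is (-39/22, -81/44) with r² = 34645/1936.
The farthest remaining point (-4, -2) is at distance² 9653/1936 ≤ 34645/1936.
The points at distance exactly r from the centre are (-1, -6), (0, 2), (-6, -2) — 3 points.

3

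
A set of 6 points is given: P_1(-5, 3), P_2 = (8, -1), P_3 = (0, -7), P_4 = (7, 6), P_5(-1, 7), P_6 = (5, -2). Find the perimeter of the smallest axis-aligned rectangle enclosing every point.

54

Width = max x − min x = 8 − (-5) = 13.
Height = max y − min y = 7 − (-7) = 14.
Perimeter = 2(13 + 14) = 54.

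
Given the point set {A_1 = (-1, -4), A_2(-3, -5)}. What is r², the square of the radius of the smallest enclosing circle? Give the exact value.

The smallest circle enclosing two points has them as diameter endpoints.
Centre = midpoint = (-2, -4.5); r² = |A_1A_2|²/4 = 5/4 = 1.25.

1.25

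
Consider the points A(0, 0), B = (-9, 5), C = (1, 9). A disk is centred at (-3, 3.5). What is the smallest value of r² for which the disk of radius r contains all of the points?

46.25

The required radius is the distance from (-3, 3.5) to the farthest point.
Squared distances: 21.25, 38.25, 46.25.
Maximum is 46.25, attained at C.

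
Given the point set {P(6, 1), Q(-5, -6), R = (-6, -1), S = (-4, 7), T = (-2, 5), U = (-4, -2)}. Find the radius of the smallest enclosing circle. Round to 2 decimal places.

The minimum enclosing circle of a finite set is fixed by two of the points (as a diameter) or three (as a circumcircle).
The minimum enclosing circle is determined by three boundary points: P, Q, S.
Their circumcentre is (-1.25, 0.25) with r² = 53.125.
The farthest remaining point R is at distance² 24.125 ≤ 53.125.
r = √(53.125) ≈ 7.29.

7.29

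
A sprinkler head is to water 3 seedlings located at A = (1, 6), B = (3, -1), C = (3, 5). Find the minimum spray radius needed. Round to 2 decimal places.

3.64

Side lengths²: AB² = 53, AC² = 5, BC² = 36.
Since AB² = 53 ≥ 36 + 5 = 41, the angle opposite AB is not acute, so the smallest enclosing circle has AB as diameter.
Centre = midpoint of AB = (2, 2.5), r² = 53/4 = 13.25.
r = √(13.25) ≈ 3.64.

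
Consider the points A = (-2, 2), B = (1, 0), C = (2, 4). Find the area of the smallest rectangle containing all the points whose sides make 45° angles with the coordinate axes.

In coordinates u = x + y, v = x − y the rectangle is axis-aligned; the map (x,y)→(u,v) scales areas by 2.
u-values: 0, 1, 6; range = 6 − 0 = 6.
v-values: -4, 1, -2; range = 1 − (-4) = 5.
Area = (6 × 5) / 2 = 15.

15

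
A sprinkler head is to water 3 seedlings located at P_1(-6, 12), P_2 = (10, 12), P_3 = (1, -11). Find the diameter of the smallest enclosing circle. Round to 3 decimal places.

25.817

Side lengths²: P_1P_2² = 256, P_1P_3² = 578, P_2P_3² = 610.
Since P_2P_3² = 610 < 578 + 256 = 834, the triangle is acute, so the smallest enclosing circle is the circumcircle.
Circumcentre = (2, 43/23), r² = 88145/529.
Diameter = 2r = 2√(88145/529) ≈ 25.817.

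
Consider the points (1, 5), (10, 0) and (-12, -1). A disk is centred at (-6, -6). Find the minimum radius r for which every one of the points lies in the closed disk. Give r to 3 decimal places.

17.088

The required radius is the distance from (-6, -6) to the farthest point.
Squared distances: 170, 292, 61.
Maximum is 292, attained at (10, 0).
r = √292 ≈ 17.088.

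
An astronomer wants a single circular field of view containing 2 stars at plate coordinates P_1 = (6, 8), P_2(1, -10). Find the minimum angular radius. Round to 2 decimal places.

The smallest circle enclosing two points has them as diameter endpoints.
Centre = midpoint = (3.5, -1); r² = |P_1P_2|²/4 = 349/4 = 87.25.
r = √(87.25) ≈ 9.34.

9.34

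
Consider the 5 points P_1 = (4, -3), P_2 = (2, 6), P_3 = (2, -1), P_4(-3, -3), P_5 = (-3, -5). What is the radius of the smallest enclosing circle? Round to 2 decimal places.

6.04

The farthest pair is P_2–P_5 with squared distance 146. The circle on this segment as diameter has centre (-0.5, 0.5) and r² = 146/4 = 36.5.
Check P_1: distance² to centre = 32.5 ≤ 36.5, so it lies inside.
All remaining points lie in this disk, and no smaller disk contains both endpoints, so this is the minimum enclosing circle.
r = √(36.5) ≈ 6.04.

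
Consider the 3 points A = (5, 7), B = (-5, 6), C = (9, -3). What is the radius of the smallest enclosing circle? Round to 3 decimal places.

Side lengths²: AB² = 101, AC² = 116, BC² = 277.
Since BC² = 277 ≥ 116 + 101 = 217, the angle opposite BC is not acute, so the smallest enclosing circle has BC as diameter.
Centre = midpoint of BC = (2, 1.5), r² = 277/4 = 69.25.
r = √(69.25) ≈ 8.322.

8.322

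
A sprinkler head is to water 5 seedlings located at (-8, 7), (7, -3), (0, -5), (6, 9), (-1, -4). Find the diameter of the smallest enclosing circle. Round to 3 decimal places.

18.059

A smallest enclosing disk is always determined by at most three of the input points on its boundary.
The minimum enclosing circle is determined by three boundary points: (-8, 7), (7, -3), (6, 9).
Their circumcentre is (-7/34, 83/34) with r² = 47125/578.
The farthest remaining point (0, -5) is at distance² 32029/578 ≤ 47125/578.
Diameter = 2r = 2√(47125/578) ≈ 18.059.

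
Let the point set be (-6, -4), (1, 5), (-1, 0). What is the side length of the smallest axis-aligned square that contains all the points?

The bounding box has width 7 and height 9.
An axis-aligned square enclosing the set must have side ≥ max(width, height).
So the minimum side is max(7, 9) = 9.

9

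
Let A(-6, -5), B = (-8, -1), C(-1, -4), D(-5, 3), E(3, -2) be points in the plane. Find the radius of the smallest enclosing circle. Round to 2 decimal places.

The minimum enclosing circle of a finite set is fixed by two of the points (as a diameter) or three (as a circumcircle).
The farthest pair is B–E with squared distance 122. The circle on this segment as diameter has centre (-2.5, -1.5) and r² = 122/4 = 30.5.
Check A: distance² to centre = 24.5 ≤ 30.5, so it lies inside.
All remaining points lie in this disk, and no smaller disk contains both endpoints, so this is the minimum enclosing circle.
r = √(30.5) ≈ 5.52.

5.52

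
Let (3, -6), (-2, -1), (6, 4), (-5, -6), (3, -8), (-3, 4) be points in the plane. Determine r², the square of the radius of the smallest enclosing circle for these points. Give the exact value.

55.25

The minimum enclosing circle of a finite set is fixed by two of the points (as a diameter) or three (as a circumcircle).
The farthest pair is (6, 4)–(-5, -6) with squared distance 221. The circle on this segment as diameter has centre (0.5, -1) and r² = 221/4 = 55.25.
Check (3, -6): distance² to centre = 31.25 ≤ 55.25, so it lies inside.
All remaining points lie in this disk, and no smaller disk contains both endpoints, so this is the minimum enclosing circle.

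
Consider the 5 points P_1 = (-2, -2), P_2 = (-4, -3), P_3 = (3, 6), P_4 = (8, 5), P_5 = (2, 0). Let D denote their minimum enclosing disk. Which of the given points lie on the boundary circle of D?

A smallest enclosing disk is always determined by at most three of the input points on its boundary.
The farthest pair is P_2–P_4 with squared distance 208. The circle on this segment as diameter has centre (2, 1) and r² = 208/4 = 52.
Check P_1: distance² to centre = 25 ≤ 52, so it lies inside.
All remaining points lie in this disk, and no smaller disk contains both endpoints, so this is the minimum enclosing circle.
The points at distance exactly r from the centre are P_2, P_4 — 2 points.

P_2, P_4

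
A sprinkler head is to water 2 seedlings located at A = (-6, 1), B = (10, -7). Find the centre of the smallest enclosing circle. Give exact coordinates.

(2, -3)

The smallest circle enclosing two points has them as diameter endpoints.
Centre = midpoint = (2, -3); r² = |AB|²/4 = 320/4 = 80.
Centre = (2, -3).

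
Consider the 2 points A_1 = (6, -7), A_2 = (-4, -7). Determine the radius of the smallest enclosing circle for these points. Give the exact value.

5

The smallest circle enclosing two points has them as diameter endpoints.
Centre = midpoint = (1, -7); r² = |A_1A_2|²/4 = 100/4 = 25.
r = √25 = 5.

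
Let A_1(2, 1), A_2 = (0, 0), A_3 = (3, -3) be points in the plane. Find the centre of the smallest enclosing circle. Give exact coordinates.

Side lengths²: A_1A_2² = 5, A_1A_3² = 17, A_2A_3² = 18.
Since A_2A_3² = 18 < 17 + 5 = 22, the triangle is acute, so the smallest enclosing circle is the circumcircle.
Circumcentre = (11/6, -7/6), r² = 85/18.
Centre = (11/6, -7/6).

(11/6, -7/6)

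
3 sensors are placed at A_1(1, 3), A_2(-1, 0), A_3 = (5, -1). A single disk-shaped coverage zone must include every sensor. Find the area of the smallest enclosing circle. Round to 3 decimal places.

30.222

Side lengths²: A_1A_2² = 13, A_1A_3² = 32, A_2A_3² = 37.
Since A_2A_3² = 37 < 32 + 13 = 45, the triangle is acute, so the smallest enclosing circle is the circumcircle.
Circumcentre = (2.1, 0.1), r² = 9.62.
Area = π·r² = π·9.62 ≈ 30.222.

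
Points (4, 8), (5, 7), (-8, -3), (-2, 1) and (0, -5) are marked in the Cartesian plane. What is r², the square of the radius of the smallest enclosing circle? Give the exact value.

A smallest enclosing disk is always determined by at most three of the input points on its boundary.
The farthest pair is (5, 7)–(-8, -3) with squared distance 269. The circle on this segment as diameter has centre (-1.5, 2) and r² = 269/4 = 67.25.
Check (4, 8): distance² to centre = 66.25 ≤ 67.25, so it lies inside.
All remaining points lie in this disk, and no smaller disk contains both endpoints, so this is the minimum enclosing circle.

67.25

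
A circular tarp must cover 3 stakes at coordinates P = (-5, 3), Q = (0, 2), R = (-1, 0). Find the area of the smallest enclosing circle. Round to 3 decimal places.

21.095

Side lengths²: PQ² = 26, PR² = 25, QR² = 5.
Since PQ² = 26 < 25 + 5 = 30, the triangle is acute, so the smallest enclosing circle is the circumcircle.
Circumcentre = (-57/22, 45/22), r² = 1625/242.
Area = π·r² = π·1625/242 ≈ 21.095.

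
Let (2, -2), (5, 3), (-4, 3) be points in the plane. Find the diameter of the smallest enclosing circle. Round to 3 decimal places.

Call the three points A, B, C in the order given.
Side lengths²: AB² = 34, AC² = 61, BC² = 81.
Since BC² = 81 < 61 + 34 = 95, the triangle is acute, so the smallest enclosing circle is the circumcircle.
Circumcentre = (0.5, 2.3), r² = 20.74.
Diameter = 2r = 2√(20.74) ≈ 9.108.

9.108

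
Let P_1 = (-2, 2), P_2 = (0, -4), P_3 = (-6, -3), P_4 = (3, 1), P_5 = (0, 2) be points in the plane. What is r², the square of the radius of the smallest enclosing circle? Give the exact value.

24.25

A smallest enclosing disk is always determined by at most three of the input points on its boundary.
The farthest pair is P_3–P_4 with squared distance 97. The circle on this segment as diameter has centre (-1.5, -1) and r² = 97/4 = 24.25.
Check P_1: distance² to centre = 9.25 ≤ 24.25, so it lies inside.
All remaining points lie in this disk, and no smaller disk contains both endpoints, so this is the minimum enclosing circle.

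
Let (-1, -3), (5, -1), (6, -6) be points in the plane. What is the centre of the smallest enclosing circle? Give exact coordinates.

Call the three points A, B, C in the order given.
Side lengths²: AB² = 40, AC² = 58, BC² = 26.
Since AC² = 58 < 40 + 26 = 66, the triangle is acute, so the smallest enclosing circle is the circumcircle.
Circumcentre = (2.6875, -4.0625), r² = 14.7265625.
Centre = (2.6875, -4.0625).

(2.6875, -4.0625)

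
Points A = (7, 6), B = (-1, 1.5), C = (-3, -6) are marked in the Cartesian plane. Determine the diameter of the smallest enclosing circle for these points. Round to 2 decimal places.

Side lengths²: AB² = 84.25, AC² = 244, BC² = 60.25.
Since AC² = 244 ≥ 84.25 + 60.25 = 144.5, the angle opposite AC is not acute, so the smallest enclosing circle has AC as diameter.
Centre = midpoint of AC = (2, 0), r² = 244/4 = 61.
Diameter = 2r = 2√61 ≈ 15.62.

15.62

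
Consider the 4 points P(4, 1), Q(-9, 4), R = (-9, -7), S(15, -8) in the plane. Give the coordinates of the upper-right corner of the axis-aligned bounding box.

(15, 4)

x-range [-9, 15], y-range [-8, 4].
The upper-right corner is (15, 4).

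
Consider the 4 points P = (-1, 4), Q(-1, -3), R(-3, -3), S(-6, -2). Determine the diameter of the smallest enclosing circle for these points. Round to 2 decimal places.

By Welzl's lemma the MEC is supported by two points (diametrically opposite) or three points (on a circumcircle).
The minimum enclosing circle is determined by three boundary points: P, Q, S.
Their circumcentre is (-2.9, 0.5) with r² = 15.86.
The farthest remaining point R is at distance² 12.26 ≤ 15.86.
Diameter = 2r = 2√(15.86) ≈ 7.96.

7.96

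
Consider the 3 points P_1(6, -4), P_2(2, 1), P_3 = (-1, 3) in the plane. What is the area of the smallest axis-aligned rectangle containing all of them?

x ranges over [-1, 6], width 7.
y ranges over [-4, 3], height 7.
Area = 7 × 7 = 49.

49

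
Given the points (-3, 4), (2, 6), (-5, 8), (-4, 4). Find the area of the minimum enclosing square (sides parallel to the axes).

49

The bounding box has width 7 and height 4.
An axis-aligned square enclosing the set must have side ≥ max(width, height).
So the minimum side is max(7, 4) = 7.
Area = 7² = 49.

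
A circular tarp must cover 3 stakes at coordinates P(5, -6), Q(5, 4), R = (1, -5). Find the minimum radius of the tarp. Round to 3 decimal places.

5.076

Side lengths²: PQ² = 100, PR² = 17, QR² = 97.
Since PQ² = 100 < 97 + 17 = 114, the triangle is acute, so the smallest enclosing circle is the circumcircle.
Circumcentre = (4.125, -1), r² = 25.765625.
r = √(25.765625) ≈ 5.076.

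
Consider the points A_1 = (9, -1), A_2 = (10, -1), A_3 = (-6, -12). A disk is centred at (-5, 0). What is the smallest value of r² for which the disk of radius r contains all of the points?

The required radius is the distance from (-5, 0) to the farthest point.
Squared distances: 197, 226, 145.
Maximum is 226, attained at A_2.

226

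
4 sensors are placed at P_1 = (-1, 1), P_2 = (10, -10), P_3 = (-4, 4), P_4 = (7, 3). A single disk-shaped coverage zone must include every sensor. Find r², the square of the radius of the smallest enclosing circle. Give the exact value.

A smallest enclosing disk is always determined by at most three of the input points on its boundary.
The farthest pair is P_2–P_3 with squared distance 392. The circle on this segment as diameter has centre (3, -3) and r² = 392/4 = 98.
Check P_1: distance² to centre = 32 ≤ 98, so it lies inside.
All remaining points lie in this disk, and no smaller disk contains both endpoints, so this is the minimum enclosing circle.

98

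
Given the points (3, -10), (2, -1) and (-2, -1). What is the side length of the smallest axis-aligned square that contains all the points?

The bounding box has width 5 and height 9.
An axis-aligned square enclosing the set must have side ≥ max(width, height).
So the minimum side is max(5, 9) = 9.

9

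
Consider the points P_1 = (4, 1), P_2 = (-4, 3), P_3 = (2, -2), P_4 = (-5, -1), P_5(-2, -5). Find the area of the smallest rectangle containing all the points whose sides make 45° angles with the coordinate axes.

66

In coordinates u = x + y, v = x − y the rectangle is axis-aligned; the map (x,y)→(u,v) scales areas by 2.
u-values: 5, -1, 0, -6, -7; range = 5 − (-7) = 12.
v-values: 3, -7, 4, -4, 3; range = 4 − (-7) = 11.
Area = (12 × 11) / 2 = 66.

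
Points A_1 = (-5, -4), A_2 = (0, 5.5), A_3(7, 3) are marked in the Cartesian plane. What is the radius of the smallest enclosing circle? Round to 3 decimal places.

6.946

Side lengths²: A_1A_2² = 115.25, A_1A_3² = 193, A_2A_3² = 55.25.
Since A_1A_3² = 193 ≥ 115.25 + 55.25 = 170.5, the angle opposite A_1A_3 is not acute, so the smallest enclosing circle has A_1A_3 as diameter.
Centre = midpoint of A_1A_3 = (1, -0.5), r² = 193/4 = 48.25.
r = √(48.25) ≈ 6.946.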